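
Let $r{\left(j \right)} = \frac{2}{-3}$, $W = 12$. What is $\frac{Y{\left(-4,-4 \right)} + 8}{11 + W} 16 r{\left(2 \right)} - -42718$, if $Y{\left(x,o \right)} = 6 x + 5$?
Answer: $\frac{2947894}{69} \approx 42723.0$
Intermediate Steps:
$Y{\left(x,o \right)} = 5 + 6 x$
$r{\left(j \right)} = - \frac{2}{3}$ ($r{\left(j \right)} = 2 \left(- \frac{1}{3}\right) = - \frac{2}{3}$)
$\frac{Y{\left(-4,-4 \right)} + 8}{11 + W} 16 r{\left(2 \right)} - -42718 = \frac{\left(5 + 6 \left(-4\right)\right) + 8}{11 + 12} \cdot 16 \left(- \frac{2}{3}\right) - -42718 = \frac{\left(5 - 24\right) + 8}{23} \cdot 16 \left(- \frac{2}{3}\right) + 42718 = \left(-19 + 8\right) \frac{1}{23} \cdot 16 \left(- \frac{2}{3}\right) + 42718 = \left(-11\right) \frac{1}{23} \cdot 16 \left(- \frac{2}{3}\right) + 42718 = \left(- \frac{11}{23}\right) 16 \left(- \frac{2}{3}\right) + 42718 = \left(- \frac{176}{23}\right) \left(- \frac{2}{3}\right) + 42718 = \frac{352}{69} + 42718 = \frac{2947894}{69}$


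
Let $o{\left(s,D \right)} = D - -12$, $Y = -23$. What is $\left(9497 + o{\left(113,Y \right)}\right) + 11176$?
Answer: $20662$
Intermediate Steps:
$o{\left(s,D \right)} = 12 + D$ ($o{\left(s,D \right)} = D + 12 = 12 + D$)
$\left(9497 + o{\left(113,Y \right)}\right) + 11176 = \left(9497 + \left(12 - 23\right)\right) + 11176 = \left(9497 - 11\right) + 11176 = 9486 + 11176 = 20662$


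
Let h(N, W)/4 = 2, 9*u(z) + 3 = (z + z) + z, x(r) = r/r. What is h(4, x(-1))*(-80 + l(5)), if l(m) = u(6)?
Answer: -1880/3 ≈ -626.67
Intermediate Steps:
x(r) = 1
u(z) = -⅓ + z/3 (u(z) = -⅓ + ((z + z) + z)/9 = -⅓ + (2*z + z)/9 = -⅓ + (3*z)/9 = -⅓ + z/3)
l(m) = 5/3 (l(m) = -⅓ + (⅓)*6 = -⅓ + 2 = 5/3)
h(N, W) = 8 (h(N, W) = 4*2 = 8)
h(4, x(-1))*(-80 + l(5)) = 8*(-80 + 5/3) = 8*(-235/3) = -1880/3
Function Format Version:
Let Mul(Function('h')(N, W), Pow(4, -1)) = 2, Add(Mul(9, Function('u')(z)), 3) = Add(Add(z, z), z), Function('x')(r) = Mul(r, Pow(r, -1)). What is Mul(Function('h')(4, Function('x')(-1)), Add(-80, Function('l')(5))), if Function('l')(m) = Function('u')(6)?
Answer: Rational(-1880, 3) ≈ -626.67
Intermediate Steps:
Function('x')(r) = 1
Function('u')(z) = Add(Rational(-1, 3), Mul(Rational(1, 3), z)) (Function('u')(z) = Add(Rational(-1, 3), Mul(Rational(1, 9), Add(Add(z, z), z))) = Add(Rational(-1, 3), Mul(Rational(1, 9), Add(Mul(2, z), z))) = Add(Rational(-1, 3), Mul(Rational(1, 9), Mul(3, z))) = Add(Rational(-1, 3), Mul(Rational(1, 3), z)))
Function('l')(m) = Rational(5, 3) (Function('l')(m) = Add(Rational(-1, 3), Mul(Rational(1, 3), 6)) = Add(Rational(-1, 3), 2) = Rational(5, 3))
Function('h')(N, W) = 8 (Function('h')(N, W) = Mul(4, 2) = 8)
Mul(Function('h')(4, Function('x')(-1)), Add(-80, Function('l')(5))) = Mul(8, Add(-80, Rational(5, 3))) = Mul(8, Rational(-235, 3)) = Rational(-1880, 3)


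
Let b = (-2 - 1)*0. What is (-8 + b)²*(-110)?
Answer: -7040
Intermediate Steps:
b = 0 (b = -3*0 = 0)
(-8 + b)²*(-110) = (-8 + 0)²*(-110) = (-8)²*(-110) = 64*(-110) = -7040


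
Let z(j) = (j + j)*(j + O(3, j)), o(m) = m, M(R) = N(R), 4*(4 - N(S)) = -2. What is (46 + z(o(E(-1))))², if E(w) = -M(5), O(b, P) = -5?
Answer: 69169/4 ≈ 17292.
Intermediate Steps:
N(S) = 9/2 (N(S) = 4 - ¼*(-2) = 4 + ½ = 9/2)
M(R) = 9/2
E(w) = -9/2 (E(w) = -1*9/2 = -9/2)
z(j) = 2*j*(-5 + j) (z(j) = (j + j)*(j - 5) = (2*j)*(-5 + j) = 2*j*(-5 + j))
(46 + z(o(E(-1))))² = (46 + 2*(-9/2)*(-5 - 9/2))² = (46 + 2*(-9/2)*(-19/2))² = (46 + 171/2)² = (263/2)² = 69169/4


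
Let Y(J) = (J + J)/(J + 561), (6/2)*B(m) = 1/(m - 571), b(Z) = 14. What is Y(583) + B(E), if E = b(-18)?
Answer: 88511/86892 ≈ 1.0186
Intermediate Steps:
E = 14
B(m) = 1/(3*(-571 + m)) (B(m) = 1/(3*(m - 571)) = 1/(3*(-571 + m)))
Y(J) = 2*J/(561 + J) (Y(J) = (2*J)/(561 + J) = 2*J/(561 + J))
Y(583) + B(E) = 2*583/(561 + 583) + 1/(3*(-571 + 14)) = 2*583/1144 + (1/3)/(-557) = 2*583*(1/1144) + (1/3)*(-1/557) = 53/52 - 1/1671 = 88511/86892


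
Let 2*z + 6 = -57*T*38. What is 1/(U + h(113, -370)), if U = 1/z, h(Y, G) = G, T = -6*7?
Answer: -45483/16828709 ≈ -0.0027027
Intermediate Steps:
T = -42
z = 45483 (z = -3 + (-57*(-42)*38)/2 = -3 + (2394*38)/2 = -3 + (½)*90972 = -3 + 45486 = 45483)
U = 1/45483 ≈ 2.1986e-5
1/(U + h(113, -370)) = 1/(1/45483 - 370) = 1/(-16828709/45483) = -45483/16828709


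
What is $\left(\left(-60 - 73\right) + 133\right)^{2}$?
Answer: $0$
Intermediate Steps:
$\left(\left(-60 - 73\right) + 133\right)^{2} = \left(-133 + 133\right)^{2} = 0^{2} = 0$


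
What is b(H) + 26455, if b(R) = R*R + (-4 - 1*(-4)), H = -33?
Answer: 27544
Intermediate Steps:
b(R) = R² (b(R) = R² + (-4 + 4) = R² + 0 = R²)
b(H) + 26455 = (-33)² + 26455 = 1089 + 26455 = 27544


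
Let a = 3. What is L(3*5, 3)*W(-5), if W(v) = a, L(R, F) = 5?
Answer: 15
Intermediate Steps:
W(v) = 3
L(3*5, 3)*W(-5) = 5*3 = 15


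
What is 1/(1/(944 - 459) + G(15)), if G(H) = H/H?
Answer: 485/486 ≈ 0.99794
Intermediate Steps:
G(H) = 1
1/(1/(944 - 459) + G(15)) = 1/(1/(944 - 459) + 1) = 1/(1/485 + 1) = 1/(486/485) = 485/486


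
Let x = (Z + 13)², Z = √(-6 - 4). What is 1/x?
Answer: (13 + I*√10)⁻² ≈ 0.0049624 - 0.0025661*I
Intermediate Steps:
Z = I*√10 (Z = √(-10) = I*√10 ≈ 3.1623*I)
x = (13 + I*√10)² (x = (I*√10 + 13)² = (13 + I*√10)² ≈ 159.0 + 82.219*I)
1/x = 1/((13 + I*√10)²) = (13 + I*√10)⁻²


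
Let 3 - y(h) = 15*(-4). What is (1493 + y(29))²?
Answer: 2421136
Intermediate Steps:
y(h) = 63 (y(h) = 3 - 15*(-4) = 3 - 1*(-60) = 3 + 60 = 63)
(1493 + y(29))² = (1493 + 63)² = 1556² = 2421136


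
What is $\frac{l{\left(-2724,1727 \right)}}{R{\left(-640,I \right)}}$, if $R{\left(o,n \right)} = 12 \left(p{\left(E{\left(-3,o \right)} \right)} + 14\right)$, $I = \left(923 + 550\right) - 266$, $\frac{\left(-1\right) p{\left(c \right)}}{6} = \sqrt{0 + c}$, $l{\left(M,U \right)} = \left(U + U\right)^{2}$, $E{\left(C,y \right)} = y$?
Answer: $\frac{132979}{222} + \frac{75988 i \sqrt{10}}{37} \approx 599.0 + 6494.5 i$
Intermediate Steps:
$l{\left(M,U \right)} = 4 U^{2}$ ($l{\left(M,U \right)} = \left(2 U\right)^{2} = 4 U^{2}$)
$p{\left(c \right)} = - 6 \sqrt{c}$ ($p{\left(c \right)} = - 6 \sqrt{0 + c} = - 6 \sqrt{c}$)
$I = 1207$ ($I = 1473 - 266 = 1207$)
$R{\left(o,n \right)} = 168 - 72 \sqrt{o}$ ($R{\left(o,n \right)} = 12 \left(- 6 \sqrt{o} + 14\right) = 12 \left(14 - 6 \sqrt{o}\right) = 168 - 72 \sqrt{o}$)
$\frac{l{\left(-2724,1727 \right)}}{R{\left(-640,I \right)}} = \frac{4 \cdot 1727^{2}}{168 - 72 \sqrt{-640}} = \frac{4 \cdot 2982529}{168 - 72 \cdot 8 i \sqrt{10}} = \frac{11930116}{168 - 576 i \sqrt{10}}$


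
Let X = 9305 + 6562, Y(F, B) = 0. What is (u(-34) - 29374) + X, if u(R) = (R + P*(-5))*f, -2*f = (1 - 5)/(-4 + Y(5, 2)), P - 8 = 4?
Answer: -13460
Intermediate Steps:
P = 12 (P = 8 + 4 = 12)
f = -1/2 (f = -(1 - 5)/(2*(-4 + 0)) = -(-2)/(-4) = -(-2)*(-1)/4 = -1/2*1 = -1/2 ≈ -0.50000)
X = 15867
u(R) = 30 - R/2 (u(R) = (R + 12*(-5))*(-1/2) = (R - 60)*(-1/2) = (-60 + R)*(-1/2) = 30 - R/2)
(u(-34) - 29374) + X = ((30 - 1/2*(-34)) - 29374) + 15867 = ((30 + 17) - 29374) + 15867 = (47 - 29374) + 15867 = -29327 + 15867 = -13460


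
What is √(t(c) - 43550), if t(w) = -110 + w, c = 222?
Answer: I*√43438 ≈ 208.42*I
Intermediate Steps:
√(t(c) - 43550) = √((-110 + 222) - 43550) = √(112 - 43550) = √(-43438) = I*√43438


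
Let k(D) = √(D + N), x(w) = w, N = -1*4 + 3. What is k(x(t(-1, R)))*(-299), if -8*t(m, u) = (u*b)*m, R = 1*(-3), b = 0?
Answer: -299*I ≈ -299.0*I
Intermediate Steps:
R = -3
N = -1 (N = -4 + 3 = -1)
t(m, u) = 0 (t(m, u) = -u*0*m/8 = -0*m = -⅛*0 = 0)
k(D) = √(-1 + D) (k(D) = √(D - 1) = √(-1 + D))
k(x(t(-1, R)))*(-299) = √(-1 + 0)*(-299) = √(-1)*(-299) = I*(-299) = -299*I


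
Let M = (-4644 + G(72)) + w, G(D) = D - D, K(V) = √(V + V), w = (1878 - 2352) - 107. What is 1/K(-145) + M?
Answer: -5225 - I*√290/290 ≈ -5225.0 - 0.058722*I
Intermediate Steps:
w = -581 (w = -474 - 107 = -581)
K(V) = √2*√V (K(V) = √(2*V) = √2*√V)
G(D) = 0
M = -5225 (M = (-4644 + 0) - 581 = -4644 - 581 = -5225)
1/K(-145) + M = 1/(√2*√(-145)) - 5225 = 1/(√2*(I*√145)) - 5225 = 1/(I*√290) - 5225 = -I*√290/290 - 5225 = -5225 - I*√290/290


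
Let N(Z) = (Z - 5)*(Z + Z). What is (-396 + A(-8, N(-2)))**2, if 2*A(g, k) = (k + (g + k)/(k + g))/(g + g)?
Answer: 161315401/1024 ≈ 1.5753e+5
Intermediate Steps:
N(Z) = 2*Z*(-5 + Z) (N(Z) = (-5 + Z)*(2*Z) = 2*Z*(-5 + Z))
A(g, k) = (1 + k)/(4*g) (A(g, k) = ((k + (g + k)/(k + g))/(g + g))/2 = ((k + (g + k)/(g + k))/((2*g)))/2 = ((k + 1)*(1/(2*g)))/2 = ((1 + k)*(1/(2*g)))/2 = ((1 + k)/(2*g))/2 = (1 + k)/(4*g))
(-396 + A(-8, N(-2)))**2 = (-396 + (1/4)*(1 + 2*(-2)*(-5 - 2))/(-8))**2 = (-396 + (1/4)*(-1/8)*(1 + 2*(-2)*(-7)))**2 = (-396 + (1/4)*(-1/8)*(1 + 28))**2 = (-396 + (1/4)*(-1/8)*29)**2 = (-396 - 29/32)**2 = (-12701/32)**2 = 161315401/1024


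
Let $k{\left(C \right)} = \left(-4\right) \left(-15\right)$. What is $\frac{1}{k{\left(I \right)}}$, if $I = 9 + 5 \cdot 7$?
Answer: $\frac{1}{60} \approx 0.016667$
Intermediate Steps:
$I = 44$ ($I = 9 + 35 = 44$)
$k{\left(C \right)} = 60$
$\frac{1}{k{\left(I \right)}} = \frac{1}{60}$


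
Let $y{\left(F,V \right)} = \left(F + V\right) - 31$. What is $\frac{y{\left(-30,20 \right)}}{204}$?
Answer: $- \frac{41}{204} \approx -0.20098$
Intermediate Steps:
$y{\left(F,V \right)} = -31 + F + V$
$\frac{y{\left(-30,20 \right)}}{204} = \frac{-31 - 30 + 20}{204} = \left(-41\right) \frac{1}{204} = - \frac{41}{204}$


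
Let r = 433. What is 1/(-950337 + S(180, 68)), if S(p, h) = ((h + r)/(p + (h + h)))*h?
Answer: -79/75068106 ≈ -1.0524e-6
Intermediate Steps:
S(p, h) = h*(433 + h)/(p + 2*h) (S(p, h) = ((h + 433)/(p + (h + h)))*h = ((433 + h)/(p + 2*h))*h = h*(433 + h)/(p + 2*h))
1/(-950337 + S(180, 68)) = 1/(-950337 + 68*(433 + 68)/(180 + 2*68)) = 1/(-950337 + 68*501/(180 + 136)) = 1/(-950337 + 68*501/316) = 1/(-950337 + 68*(1/316)*501) = 1/(-950337 + 8517/79) = 1/(-75068106/79) = -79/75068106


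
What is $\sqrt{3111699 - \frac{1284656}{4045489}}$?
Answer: $\frac{\sqrt{1039306169180547955}}{577927} \approx 1764.0$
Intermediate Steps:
$\sqrt{3111699 - \frac{1284656}{4045489}} = \sqrt{\frac{12588342791155}{4045489}} = \frac{\sqrt{1039306169180547955}}{577927}$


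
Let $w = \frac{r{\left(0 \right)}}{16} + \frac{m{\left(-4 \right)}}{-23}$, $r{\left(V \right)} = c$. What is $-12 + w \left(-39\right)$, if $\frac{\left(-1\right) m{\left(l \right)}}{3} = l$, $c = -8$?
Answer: $\frac{1281}{46} \approx 27.848$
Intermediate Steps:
$r{\left(V \right)} = -8$
$m{\left(l \right)} = - 3 l$
$w = - \frac{47}{46}$ ($w = - \frac{8}{16} + \frac{\left(-3\right) \left(-4\right)}{-23} = \left(-8\right) \frac{1}{16} + 12 \left(- \frac{1}{23}\right) = - \frac{1}{2} - \frac{12}{23} = - \frac{47}{46} \approx -1.0217$)
$-12 + w \left(-39\right) = -12 - - \frac{1833}{46} = -12 + \frac{1833}{46} = \frac{1281}{46}$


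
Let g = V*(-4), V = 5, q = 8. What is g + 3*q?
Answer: 4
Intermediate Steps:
g = -20 (g = 5*(-4) = -20)
g + 3*q = -20 + 3*8 = -20 + 24 = 4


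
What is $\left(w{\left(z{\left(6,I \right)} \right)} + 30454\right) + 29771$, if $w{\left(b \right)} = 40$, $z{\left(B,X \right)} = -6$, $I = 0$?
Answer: $60265$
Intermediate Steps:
$\left(w{\left(z{\left(6,I \right)} \right)} + 30454\right) + 29771 = \left(40 + 30454\right) + 29771 = 30494 + 29771 = 60265$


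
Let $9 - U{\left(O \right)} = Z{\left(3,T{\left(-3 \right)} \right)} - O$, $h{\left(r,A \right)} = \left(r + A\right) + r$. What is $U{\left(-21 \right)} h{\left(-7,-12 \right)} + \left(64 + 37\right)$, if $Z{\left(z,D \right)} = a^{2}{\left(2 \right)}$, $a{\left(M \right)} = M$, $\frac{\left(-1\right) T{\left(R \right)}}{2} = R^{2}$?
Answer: $517$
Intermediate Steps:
$h{\left(r,A \right)} = A + 2 r$ ($h{\left(r,A \right)} = \left(A + r\right) + r = A + 2 r$)
$T{\left(R \right)} = - 2 R^{2}$
$Z{\left(z,D \right)} = 4$ ($Z{\left(z,D \right)} = 2^{2} = 4$)
$U{\left(O \right)} = 5 + O$ ($U{\left(O \right)} = 9 - \left(4 - O\right) = 9 + \left(-4 + O\right) = 5 + O$)
$U{\left(-21 \right)} h{\left(-7,-12 \right)} + \left(64 + 37\right) = \left(5 - 21\right) \left(-12 + 2 \left(-7\right)\right) + \left(64 + 37\right) = - 16 \left(-12 - 14\right) + 101 = \left(-16\right) \left(-26\right) + 101 = 416 + 101 = 517$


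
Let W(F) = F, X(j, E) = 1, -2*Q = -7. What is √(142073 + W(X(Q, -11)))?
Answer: 9*√1754 ≈ 376.93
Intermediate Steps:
Q = 7/2 (Q = -½*(-7) = 7/2 ≈ 3.5000)
√(142073 + W(X(Q, -11))) = √(142073 + 1) = √142074 = 9*√1754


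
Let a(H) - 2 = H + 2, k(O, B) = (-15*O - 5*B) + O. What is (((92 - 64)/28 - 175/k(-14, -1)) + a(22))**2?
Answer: 27583504/40401 ≈ 682.74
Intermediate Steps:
k(O, B) = -14*O - 5*B
a(H) = 4 + H (a(H) = 2 + (H + 2) = 2 + (2 + H) = 4 + H)
(((92 - 64)/28 - 175/k(-14, -1)) + a(22))**2 = (((92 - 64)/28 - 175/(-14*(-14) - 5*(-1))) + (4 + 22))**2 = ((28*(1/28) - 175/(196 + 5)) + 26)**2 = ((1 - 175/201) + 26)**2 = (26/201 + 26)**2 = (5252/201)**2 = 27583504/40401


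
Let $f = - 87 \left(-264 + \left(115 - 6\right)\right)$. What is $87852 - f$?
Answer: $74367$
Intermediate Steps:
$f = 13485$ ($f = - 87 \left(-264 + \left(115 - 6\right)\right) = - 87 \left(-264 + 109\right) = \left(-87\right) \left(-155\right) = 13485$)
$87852 - f = 87852 - 13485 = 74367$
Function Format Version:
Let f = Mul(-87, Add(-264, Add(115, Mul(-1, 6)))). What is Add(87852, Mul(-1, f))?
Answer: 74367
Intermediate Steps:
f = 13485 (f = Mul(-87, Add(-264, Add(115, -6))) = Mul(-87, Add(-264, 109)) = Mul(-87, -155) = 13485)
Add(87852, Mul(-1, f)) = Add(87852, Mul(-1, 13485)) = Add(87852, -13485) = 74367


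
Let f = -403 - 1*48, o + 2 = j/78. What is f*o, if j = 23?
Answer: 59983/78 ≈ 769.01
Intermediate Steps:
o = -133/78 (o = -2 + 23/78 = -133/78 ≈ -1.7051)
f = -451 (f = -403 - 48 = -451)
f*o = -451*(-133/78) = 59983/78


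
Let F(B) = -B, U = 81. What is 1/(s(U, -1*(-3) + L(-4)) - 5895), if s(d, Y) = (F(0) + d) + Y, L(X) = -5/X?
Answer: -4/23239 ≈ -0.00017212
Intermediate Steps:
s(d, Y) = Y + d (s(d, Y) = (-1*0 + d) + Y = (0 + d) + Y = d + Y = Y + d)
1/(s(U, -1*(-3) + L(-4)) - 5895) = 1/(((-1*(-3) - 5/(-4)) + 81) - 5895) = 1/(((3 - 5*(-¼)) + 81) - 5895) = 1/(((3 + 5/4) + 81) - 5895) = 1/((17/4 + 81) - 5895) = 1/(341/4 - 5895) = 1/(-23239/4) = -4/23239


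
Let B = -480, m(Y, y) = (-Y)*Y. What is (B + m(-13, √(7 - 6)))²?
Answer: 421201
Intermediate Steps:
m(Y, y) = -Y²
(B + m(-13, √(7 - 6)))² = (-480 - 1*(-13)²)² = (-480 - 1*169)² = (-480 - 169)² = (-649)² = 421201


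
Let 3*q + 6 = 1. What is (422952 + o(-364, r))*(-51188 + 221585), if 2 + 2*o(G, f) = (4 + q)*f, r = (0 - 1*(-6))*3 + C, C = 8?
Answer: 72074750256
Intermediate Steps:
q = -5/3 (q = -2 + (⅓)*1 = -2 + ⅓ = -5/3 ≈ -1.6667)
r = 26 (r = (0 - 1*(-6))*3 + 8 = (0 + 6)*3 + 8 = 6*3 + 8 = 18 + 8 = 26)
o(G, f) = -1 + 7*f/6 (o(G, f) = -1 + ((4 - 5/3)*f)/2 = -1 + (7*f/3)/2 = -1 + 7*f/6)
(422952 + o(-364, r))*(-51188 + 221585) = (422952 + (-1 + (7/6)*26))*(-51188 + 221585) = (422952 + (-1 + 91/3))*170397 = (422952 + 88/3)*170397 = (1268944/3)*170397 = 72074750256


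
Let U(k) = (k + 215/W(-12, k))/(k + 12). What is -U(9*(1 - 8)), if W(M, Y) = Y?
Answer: -4184/3213 ≈ -1.3022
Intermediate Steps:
U(k) = (k + 215/k)/(12 + k) (U(k) = (k + 215/k)/(k + 12) = (k + 215/k)/(12 + k))
-U(9*(1 - 8)) = -(215 + (9*(1 - 8))**2)/((9*(1 - 8))*(12 + 9*(1 - 8))) = -(215 + (9*(-7))**2)/((9*(-7))*(12 + 9*(-7))) = -(215 + (-63)**2)/((-63)*(12 - 63)) = -(-1)*(215 + 3969)/(63*(-51)) = -(-1)*(-1)*4184/(63*51) = -1*4184/3213 = -4184/3213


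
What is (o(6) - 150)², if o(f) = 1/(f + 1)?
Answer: 1100401/49 ≈ 22457.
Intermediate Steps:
o(f) = 1/(1 + f)
(o(6) - 150)² = (1/(1 + 6) - 150)² = (1/7 - 150)² = (⅐ - 150)² = (-1049/7)² = 1100401/49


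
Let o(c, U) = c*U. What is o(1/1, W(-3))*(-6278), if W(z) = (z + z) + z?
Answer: 56502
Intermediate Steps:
W(z) = 3*z (W(z) = 2*z + z = 3*z)
o(c, U) = U*c
o(1/1, W(-3))*(-6278) = ((3*(-3))/1)*(-6278) = -9*1*(-6278) = -9*(-6278) = 56502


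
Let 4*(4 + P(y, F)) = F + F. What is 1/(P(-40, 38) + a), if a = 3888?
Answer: 1/3903 ≈ 0.00025621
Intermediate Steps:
P(y, F) = -4 + F/2 (P(y, F) = -4 + (F + F)/4 = -4 + (2*F)/4 = -4 + F/2)
1/(P(-40, 38) + a) = 1/((-4 + (1/2)*38) + 3888) = 1/((-4 + 19) + 3888) = 1/(15 + 3888) = 1/3903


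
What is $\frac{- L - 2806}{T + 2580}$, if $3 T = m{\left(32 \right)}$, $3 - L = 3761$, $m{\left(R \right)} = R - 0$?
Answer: $\frac{714}{1943} \approx 0.36747$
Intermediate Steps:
$m{\left(R \right)} = R$ ($m{\left(R \right)} = R + 0 = R$)
$L = -3758$ ($L = 3 - 3761 = -3758$)
$T = \frac{32}{3}$ ($T = \frac{1}{3} \cdot 32 = \frac{32}{3} \approx 10.667$)
$\frac{- L - 2806}{T + 2580} = \frac{\left(-1\right) \left(-3758\right) - 2806}{\frac{32}{3} + 2580} = \frac{3758 - 2806}{\frac{7772}{3}} = 952 \cdot \frac{3}{7772} = \frac{714}{1943}$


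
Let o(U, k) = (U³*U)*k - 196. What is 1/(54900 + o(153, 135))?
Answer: 1/73977527639 ≈ 1.3518e-11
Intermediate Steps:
o(U, k) = -196 + k*U⁴ (o(U, k) = U⁴*k - 196 = k*U⁴ - 196 = -196 + k*U⁴)
1/(54900 + o(153, 135)) = 1/(54900 + (-196 + 135*153⁴)) = 1/(54900 + (-196 + 135*547981281)) = 1/(54900 + (-196 + 73977472935)) = 1/(54900 + 73977472739) = 1/73977527639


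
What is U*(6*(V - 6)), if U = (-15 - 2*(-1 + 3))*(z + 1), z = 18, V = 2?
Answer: 8664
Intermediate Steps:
U = -361 (U = (-15 - 2*(-1 + 3))*(18 + 1) = (-15 - 2*2)*19 = (-15 - 4)*19 = -19*19 = -361)
U*(6*(V - 6)) = -2166*(2 - 6) = -2166*(-4) = -361*(-24) = 8664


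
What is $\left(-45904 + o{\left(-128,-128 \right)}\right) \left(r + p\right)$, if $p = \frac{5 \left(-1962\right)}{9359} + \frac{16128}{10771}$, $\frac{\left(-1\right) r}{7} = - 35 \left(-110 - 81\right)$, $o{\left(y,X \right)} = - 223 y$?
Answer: $\frac{11698560812176240}{14400827} \approx 8.1235 \cdot 10^{8}$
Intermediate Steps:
$r = -46795$ ($r = - 7 \left(- 35 \left(-110 - 81\right)\right) = - 7 \left(\left(-35\right) \left(-191\right)\right) = \left(-7\right) 6685 = -46795$)
$p = \frac{45278442}{100805789}$ ($p = \left(-9810\right) \frac{1}{9359} + 16128 \cdot \frac{1}{10771} = - \frac{9810}{9359} + \frac{16128}{10771} = \frac{45278442}{100805789} \approx 0.44916$)
$\left(-45904 + o{\left(-128,-128 \right)}\right) \left(r + p\right) = \left(-45904 - -28544\right) \left(-46795 + \frac{45278442}{100805789}\right) = \left(-45904 + 28544\right) \left(- \frac{4717161617813}{100805789}\right) = \left(-17360\right) \left(- \frac{4717161617813}{100805789}\right) = \frac{11698560812176240}{14400827}$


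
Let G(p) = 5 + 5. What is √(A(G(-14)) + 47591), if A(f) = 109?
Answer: 30*√53 ≈ 218.40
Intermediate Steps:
G(p) = 10
√(A(G(-14)) + 47591) = √(109 + 47591) = √47700 = 30*√53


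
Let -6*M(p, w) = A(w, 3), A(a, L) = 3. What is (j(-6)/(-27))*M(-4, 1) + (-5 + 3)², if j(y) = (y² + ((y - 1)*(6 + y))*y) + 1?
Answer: 253/54 ≈ 4.6852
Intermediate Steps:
M(p, w) = -½ (M(p, w) = -⅙*3 = -½)
j(y) = 1 + y² + y*(-1 + y)*(6 + y) (j(y) = (y² + ((-1 + y)*(6 + y))*y) + 1 = (y² + y*(-1 + y)*(6 + y)) + 1 = 1 + y² + y*(-1 + y)*(6 + y))
(j(-6)/(-27))*M(-4, 1) + (-5 + 3)² = ((1 + (-6)³ - 6*(-6) + 6*(-6)²)/(-27))*(-½) + (-5 + 3)² = ((1 - 216 + 36 + 6*36)*(-1/27))*(-½) + (-2)² = ((1 - 216 + 36 + 216)*(-1/27))*(-½) + 4 = (37*(-1/27))*(-½) + 4 = -37/27*(-½) + 4 = 37/54 + 4 = 253/54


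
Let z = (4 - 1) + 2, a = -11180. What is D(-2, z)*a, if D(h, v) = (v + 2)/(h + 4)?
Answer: -39130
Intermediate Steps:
z = 5 (z = 3 + 2 = 5)
D(h, v) = (2 + v)/(4 + h)
D(-2, z)*a = ((2 + 5)/(4 - 2))*(-11180) = (7/2)*(-11180) = -39130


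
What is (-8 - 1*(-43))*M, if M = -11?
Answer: -385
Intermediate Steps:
(-8 - 1*(-43))*M = (-8 - 1*(-43))*(-11) = (-8 + 43)*(-11) = 35*(-11) = -385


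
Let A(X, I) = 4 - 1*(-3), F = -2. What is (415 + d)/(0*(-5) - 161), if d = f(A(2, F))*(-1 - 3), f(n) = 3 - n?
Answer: -431/161 ≈ -2.6770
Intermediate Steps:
A(X, I) = 7 (A(X, I) = 4 + 3 = 7)
d = 16 (d = (3 - 1*7)*(-1 - 3) = (3 - 7)*(-4) = -4*(-4) = 16)
(415 + d)/(0*(-5) - 161) = (415 + 16)/(0*(-5) - 161) = 431/(0 - 161) = 431/(-161) = 431*(-1/161) = -431/161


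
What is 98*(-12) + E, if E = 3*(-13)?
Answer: -1215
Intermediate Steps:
E = -39
98*(-12) + E = 98*(-12) - 39 = -1176 - 39 = -1215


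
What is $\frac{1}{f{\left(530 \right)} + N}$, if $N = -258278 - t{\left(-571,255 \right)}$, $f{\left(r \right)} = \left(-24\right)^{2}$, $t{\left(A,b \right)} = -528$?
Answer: $- \frac{1}{257174} \approx -3.8884 \cdot 10^{-6}$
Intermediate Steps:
$f{\left(r \right)} = 576$
$N = -257750$ ($N = -258278 - -528 = -258278 + 528 = -257750$)
$\frac{1}{f{\left(530 \right)} + N} = \frac{1}{576 - 257750} = \frac{1}{-257174} = - \frac{1}{257174}$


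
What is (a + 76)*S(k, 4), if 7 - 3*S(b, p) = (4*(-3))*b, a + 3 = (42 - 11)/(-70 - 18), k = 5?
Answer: 142777/88 ≈ 1622.5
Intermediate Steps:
a = -295/88 (a = -3 + (42 - 11)/(-70 - 18) = -3 + 31/(-88) = -3 + 31*(-1/88) = -3 - 31/88 = -295/88 ≈ -3.3523)
S(b, p) = 7/3 + 4*b (S(b, p) = 7/3 - 4*(-3)*b/3 = 7/3 - (-4)*b = 7/3 + 4*b)
(a + 76)*S(k, 4) = (-295/88 + 76)*(7/3 + 4*5) = 6393*(7/3 + 20)/88 = (6393/88)*(67/3) = 142777/88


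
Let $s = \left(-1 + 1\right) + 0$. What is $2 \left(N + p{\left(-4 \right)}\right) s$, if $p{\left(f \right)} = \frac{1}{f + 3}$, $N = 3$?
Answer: $0$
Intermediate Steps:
$p{\left(f \right)} = \frac{1}{3 + f}$
$s = 0$ ($s = 0 + 0 = 0$)
$2 \left(N + p{\left(-4 \right)}\right) s = 2 \left(3 + \frac{1}{3 - 4}\right) 0 = 2 \left(3 + \frac{1}{-1}\right) 0 = 2 \left(3 - 1\right) 0 = 2 \cdot 2 \cdot 0 = 4 \cdot 0 = 0$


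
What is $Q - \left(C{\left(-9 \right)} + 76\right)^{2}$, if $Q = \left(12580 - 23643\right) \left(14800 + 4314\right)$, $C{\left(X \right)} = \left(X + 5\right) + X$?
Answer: $-211462151$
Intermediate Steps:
$C{\left(X \right)} = 5 + 2 X$ ($C{\left(X \right)} = \left(5 + X\right) + X = 5 + 2 X$)
$Q = -211458182$ ($Q = \left(-11063\right) 19114 = -211458182$)
$Q - \left(C{\left(-9 \right)} + 76\right)^{2} = -211458182 - \left(\left(5 + 2 \left(-9\right)\right) + 76\right)^{2} = -211458182 - \left(\left(5 - 18\right) + 76\right)^{2} = -211458182 - \left(-13 + 76\right)^{2} = -211458182 - 63^{2} = -211458182 - 3969 = -211462151$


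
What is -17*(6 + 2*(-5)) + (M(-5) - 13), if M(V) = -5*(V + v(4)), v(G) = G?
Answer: 60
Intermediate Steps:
M(V) = -20 - 5*V (M(V) = -5*(V + 4) = -5*(4 + V) = -20 - 5*V)
-17*(6 + 2*(-5)) + (M(-5) - 13) = -17*(6 + 2*(-5)) + ((-20 - 5*(-5)) - 13) = -17*(6 - 10) + ((-20 + 25) - 13) = -17*(-4) + (5 - 13) = 68 - 8 = 60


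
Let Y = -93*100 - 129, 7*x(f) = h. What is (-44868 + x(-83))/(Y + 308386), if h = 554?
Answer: -313522/2092699 ≈ -0.14982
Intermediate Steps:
x(f) = 554/7 (x(f) = (⅐)*554 = 554/7)
Y = -9429 (Y = -9300 - 129 = -9429)
(-44868 + x(-83))/(Y + 308386) = (-44868 + 554/7)/(-9429 + 308386) = -313522/7/298957 = -313522/7*1/298957 = -313522/2092699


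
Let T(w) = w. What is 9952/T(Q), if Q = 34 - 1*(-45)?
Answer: 9952/79 ≈ 125.97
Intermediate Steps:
Q = 79 (Q = 34 + 45 = 79)
9952/T(Q) = 9952/79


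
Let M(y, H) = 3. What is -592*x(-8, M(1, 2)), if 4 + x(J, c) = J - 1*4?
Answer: 9472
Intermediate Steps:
x(J, c) = -8 + J (x(J, c) = -4 + (J - 1*4) = -4 + (J - 4) = -4 + (-4 + J) = -8 + J)
-592*x(-8, M(1, 2)) = -592*(-8 - 8) = -592*(-16) = 9472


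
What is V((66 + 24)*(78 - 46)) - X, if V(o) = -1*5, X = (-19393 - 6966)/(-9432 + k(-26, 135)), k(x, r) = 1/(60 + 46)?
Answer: -7793009/999791 ≈ -7.7946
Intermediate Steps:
k(x, r) = 1/106
X = 2794054/999791 (X = (-19393 - 6966)/(-9432 + 1/106) = -26359/(-999791/106) = -26359*(-106/999791) = 2794054/999791 ≈ 2.7946)
V(o) = -5
V((66 + 24)*(78 - 46)) - X = -5 - 1*2794054/999791 = -5 - 2794054/999791 = -7793009/999791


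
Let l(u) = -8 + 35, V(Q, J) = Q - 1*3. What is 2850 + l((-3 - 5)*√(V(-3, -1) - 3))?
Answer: 2877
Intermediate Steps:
V(Q, J) = -3 + Q (V(Q, J) = Q - 3 = -3 + Q)
l(u) = 27
2850 + l((-3 - 5)*√(V(-3, -1) - 3)) = 2850 + 27 = 2877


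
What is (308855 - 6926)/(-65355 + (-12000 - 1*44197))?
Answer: -301929/121552 ≈ -2.4839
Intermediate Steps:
(308855 - 6926)/(-65355 + (-12000 - 1*44197)) = 301929/(-65355 + (-12000 - 44197)) = 301929/(-65355 - 56197) = 301929/(-121552) = 301929*(-1/121552) = -301929/121552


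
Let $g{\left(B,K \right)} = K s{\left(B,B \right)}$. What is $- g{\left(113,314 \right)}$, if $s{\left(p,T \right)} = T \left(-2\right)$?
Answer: $70964$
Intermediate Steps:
$s{\left(p,T \right)} = - 2 T$
$g{\left(B,K \right)} = - 2 B K$ ($g{\left(B,K \right)} = K \left(- 2 B\right) = - 2 B K$)
$- g{\left(113,314 \right)} = - \left(-2\right) 113 \cdot 314 = \left(-1\right) \left(-70964\right) = 70964$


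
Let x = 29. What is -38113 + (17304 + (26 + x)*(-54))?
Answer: -23779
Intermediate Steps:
-38113 + (17304 + (26 + x)*(-54)) = -38113 + (17304 + (26 + 29)*(-54)) = -38113 + (17304 + 55*(-54)) = -38113 + (17304 - 2970) = -38113 + 14334 = -23779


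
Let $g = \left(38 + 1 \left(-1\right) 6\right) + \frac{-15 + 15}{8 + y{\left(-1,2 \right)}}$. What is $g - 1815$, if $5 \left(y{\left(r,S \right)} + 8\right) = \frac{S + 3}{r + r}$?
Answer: $-1783$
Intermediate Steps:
$y{\left(r,S \right)} = -8 + \frac{3 + S}{10 r}$ ($y{\left(r,S \right)} = -8 + \frac{\left(S + 3\right) \frac{1}{r + r}}{5} = -8 + \frac{\left(3 + S\right) \frac{1}{2 r}}{5} = -8 + \frac{\frac{1}{2} \frac{1}{r} \left(3 + S\right)}{5} = -8 + \frac{3 + S}{10 r}$)
$g = 32$ ($g = \left(38 + 1 \left(-1\right) 6\right) + \frac{-15 + 15}{8 + \frac{3 + 2 - -80}{10 \left(-1\right)}} = \left(38 - 6\right) + \frac{0}{8 + \frac{1}{10} \left(-1\right) \left(3 + 2 + 80\right)} = \left(38 - 6\right) + \frac{0}{8 + \frac{1}{10} \left(-1\right) 85} = 32 + \frac{0}{8 - \frac{17}{2}} = 32 + \frac{0}{- \frac{1}{2}} = 32 + 0 \left(-2\right) = 32 + 0 = 32$)
$g - 1815 = 32 - 1815 = -1783$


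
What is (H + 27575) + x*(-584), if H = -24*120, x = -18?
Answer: 35207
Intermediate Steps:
H = -2880
(H + 27575) + x*(-584) = (-2880 + 27575) - 18*(-584) = 24695 + 10512 = 35207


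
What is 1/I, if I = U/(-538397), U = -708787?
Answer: 538397/708787 ≈ 0.75960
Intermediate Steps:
I = 708787/538397 (I = -708787/(-538397) = -708787*(-1/538397) = 708787/538397 ≈ 1.3165)
1/I = 1/(708787/538397) = 538397/708787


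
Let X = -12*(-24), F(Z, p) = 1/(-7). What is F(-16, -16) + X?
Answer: 2015/7 ≈ 287.86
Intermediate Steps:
F(Z, p) = -⅐
X = 288
F(-16, -16) + X = -⅐ + 288 = 2015/7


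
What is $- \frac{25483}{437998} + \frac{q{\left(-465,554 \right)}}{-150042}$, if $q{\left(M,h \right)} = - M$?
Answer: $- \frac{335599113}{5476507993} \approx -0.06128$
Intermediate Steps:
$- \frac{25483}{437998} + \frac{q{\left(-465,554 \right)}}{-150042} = - \frac{25483}{437998} + \frac{\left(-1\right) \left(-465\right)}{-150042} = \left(-25483\right) \frac{1}{437998} + 465 \left(- \frac{1}{150042}\right) = - \frac{25483}{437998} - \frac{155}{50014} = - \frac{335599113}{5476507993}$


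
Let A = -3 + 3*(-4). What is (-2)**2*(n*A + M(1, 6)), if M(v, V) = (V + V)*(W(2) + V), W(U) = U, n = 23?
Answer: -996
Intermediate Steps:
M(v, V) = 2*V*(2 + V) (M(v, V) = (V + V)*(2 + V) = (2*V)*(2 + V) = 2*V*(2 + V))
A = -15 (A = -3 - 12 = -15)
(-2)**2*(n*A + M(1, 6)) = (-2)**2*(23*(-15) + 2*6*(2 + 6)) = 4*(-345 + 2*6*8) = 4*(-345 + 96) = 4*(-249) = -996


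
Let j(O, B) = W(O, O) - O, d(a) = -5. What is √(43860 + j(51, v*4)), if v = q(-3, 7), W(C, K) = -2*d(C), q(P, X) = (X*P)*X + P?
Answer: √43819 ≈ 209.33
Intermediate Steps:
q(P, X) = P + P*X² (q(P, X) = (P*X)*X + P = P*X² + P = P + P*X²)
W(C, K) = 10 (W(C, K) = -2*(-5) = 10)
v = -150 (v = -3*(1 + 7²) = -3*(1 + 49) = -3*50 = -150)
j(O, B) = 10 - O
√(43860 + j(51, v*4)) = √(43860 + (10 - 1*51)) = √(43860 + (10 - 51)) = √(43860 - 41) = √43819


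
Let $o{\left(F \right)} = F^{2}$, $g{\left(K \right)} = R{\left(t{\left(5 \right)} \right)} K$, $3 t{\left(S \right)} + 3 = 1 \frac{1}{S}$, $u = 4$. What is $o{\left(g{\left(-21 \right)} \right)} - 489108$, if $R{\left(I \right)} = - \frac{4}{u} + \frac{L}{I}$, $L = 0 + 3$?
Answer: $- \frac{1925103}{4} \approx -4.8128 \cdot 10^{5}$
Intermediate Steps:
$L = 3$
$t{\left(S \right)} = -1 + \frac{1}{3 S}$ ($t{\left(S \right)} = -1 + \frac{1 \frac{1}{S}}{3} = -1 + \frac{1}{3 S}$)
$R{\left(I \right)} = -1 + \frac{3}{I}$ ($R{\left(I \right)} = - \frac{4}{4} + \frac{3}{I} = \left(-4\right) \frac{1}{4} + \frac{3}{I} = -1 + \frac{3}{I}$)
$g{\left(K \right)} = - \frac{59 K}{14}$ ($g{\left(K \right)} = \frac{3 - \frac{\frac{1}{3} - 5}{5}}{\frac{1}{5} \left(\frac{1}{3} - 5\right)} K = \frac{3 - \frac{1}{5} \left(- \frac{14}{3}\right)}{\frac{1}{5} \left(- \frac{14}{3}\right)} K = \frac{3 - - \frac{14}{15}}{- \frac{14}{15}} K = - \frac{15 \left(3 + \frac{14}{15}\right)}{14} K = \left(- \frac{15}{14}\right) \frac{59}{15} K = - \frac{59 K}{14}$)
$o{\left(g{\left(-21 \right)} \right)} - 489108 = \left(\left(- \frac{59}{14}\right) \left(-21\right)\right)^{2} - 489108 = \left(\frac{177}{2}\right)^{2} - 489108 = \frac{31329}{4} - 489108 = - \frac{1925103}{4}$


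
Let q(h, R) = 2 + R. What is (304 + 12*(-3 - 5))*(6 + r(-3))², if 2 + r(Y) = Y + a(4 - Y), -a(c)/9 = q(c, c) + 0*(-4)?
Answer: 1331200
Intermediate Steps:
a(c) = -18 - 9*c (a(c) = -9*((2 + c) + 0*(-4)) = -9*((2 + c) + 0) = -9*(2 + c) = -18 - 9*c)
r(Y) = -56 + 10*Y (r(Y) = -2 + (Y + (-18 - 9*(4 - Y))) = -2 + (Y + (-18 + (-36 + 9*Y))) = -2 + (Y + (-54 + 9*Y)) = -2 + (-54 + 10*Y) = -56 + 10*Y)
(304 + 12*(-3 - 5))*(6 + r(-3))² = (304 + 12*(-3 - 5))*(6 + (-56 + 10*(-3)))² = (304 + 12*(-8))*(6 + (-56 - 30))² = (304 - 96)*(6 - 86)² = 208*(-80)² = 208*6400 = 1331200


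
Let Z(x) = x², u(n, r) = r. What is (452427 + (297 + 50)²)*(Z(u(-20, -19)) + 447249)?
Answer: 256407121960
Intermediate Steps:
(452427 + (297 + 50)²)*(Z(u(-20, -19)) + 447249) = (452427 + (297 + 50)²)*((-19)² + 447249) = (452427 + 347²)*(361 + 447249) = (452427 + 120409)*447610 = 572836*447610 = 256407121960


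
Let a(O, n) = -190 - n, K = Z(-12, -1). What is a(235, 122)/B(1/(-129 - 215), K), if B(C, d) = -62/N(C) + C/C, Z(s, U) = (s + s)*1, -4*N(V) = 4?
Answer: -104/21 ≈ -4.9524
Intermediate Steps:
N(V) = -1 (N(V) = -¼*4 = -1)
Z(s, U) = 2*s (Z(s, U) = (2*s)*1 = 2*s)
K = -24 (K = 2*(-12) = -24)
B(C, d) = 63 (B(C, d) = -62/(-1) + C/C = -62*(-1) + 1 = 62 + 1 = 63)
a(235, 122)/B(1/(-129 - 215), K) = (-190 - 1*122)/63 = (-190 - 122)*(1/63) = -312*1/63 = -104/21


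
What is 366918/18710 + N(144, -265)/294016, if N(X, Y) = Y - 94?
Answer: 53936522899/2750519680 ≈ 19.610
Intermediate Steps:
N(X, Y) = -94 + Y
366918/18710 + N(144, -265)/294016 = 366918/18710 + (-94 - 265)/294016 = 366918*(1/18710) - 359*1/294016 = 183459/9355 - 359/294016 = 53936522899/2750519680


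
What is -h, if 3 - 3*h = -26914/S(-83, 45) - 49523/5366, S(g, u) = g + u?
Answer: 70963463/305862 ≈ 232.01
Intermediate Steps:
h = -70963463/305862 (h = 1 - (-26914/(-83 + 45) - 49523/5366)/3 = 1 - (-26914/(-38) - 49523*1/5366)/3 = 1 - (-26914*(-1/38) - 49523/5366)/3 = 1 - (13457/19 - 49523/5366)/3 = 1 - ⅓*71269325/101954 = 1 - 71269325/305862 = -70963463/305862 ≈ -232.01)
-h = -1*(-70963463/305862) = 70963463/305862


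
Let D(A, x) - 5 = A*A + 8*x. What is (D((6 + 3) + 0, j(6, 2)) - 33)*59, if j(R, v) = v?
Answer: 4071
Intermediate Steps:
D(A, x) = 5 + A**2 + 8*x (D(A, x) = 5 + (A*A + 8*x) = 5 + (A**2 + 8*x) = 5 + A**2 + 8*x)
(D((6 + 3) + 0, j(6, 2)) - 33)*59 = ((5 + ((6 + 3) + 0)**2 + 8*2) - 33)*59 = ((5 + (9 + 0)**2 + 16) - 33)*59 = ((5 + 9**2 + 16) - 33)*59 = ((5 + 81 + 16) - 33)*59 = (102 - 33)*59 = 69*59 = 4071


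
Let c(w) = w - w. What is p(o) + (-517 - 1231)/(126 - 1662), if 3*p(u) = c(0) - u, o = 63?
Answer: -7627/384 ≈ -19.862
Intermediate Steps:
c(w) = 0
p(u) = -u/3 (p(u) = (0 - u)/3 = (-u)/3 = -u/3)
p(o) + (-517 - 1231)/(126 - 1662) = -⅓*63 + (-517 - 1231)/(126 - 1662) = -21 - 1748/(-1536) = -21 - 1748*(-1/1536) = -21 + 437/384 = -7627/384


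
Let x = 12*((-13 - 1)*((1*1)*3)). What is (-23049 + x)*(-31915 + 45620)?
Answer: -322793865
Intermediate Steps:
x = -504 (x = 12*(-14*3) = 12*(-42) = -504)
(-23049 + x)*(-31915 + 45620) = (-23049 - 504)*(-31915 + 45620) = -23553*13705 = -322793865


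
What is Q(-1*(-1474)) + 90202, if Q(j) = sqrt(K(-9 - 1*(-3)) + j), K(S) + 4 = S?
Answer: 90202 + 2*sqrt(366) ≈ 90240.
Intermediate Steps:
K(S) = -4 + S
Q(j) = sqrt(-10 + j) (Q(j) = sqrt((-4 + (-9 - 1*(-3))) + j) = sqrt((-4 + (-9 + 3)) + j) = sqrt((-4 - 6) + j) = sqrt(-10 + j))
Q(-1*(-1474)) + 90202 = sqrt(-10 - 1*(-1474)) + 90202 = sqrt(-10 + 1474) + 90202 = sqrt(1464) + 90202 = 2*sqrt(366) + 90202 = 90202 + 2*sqrt(366)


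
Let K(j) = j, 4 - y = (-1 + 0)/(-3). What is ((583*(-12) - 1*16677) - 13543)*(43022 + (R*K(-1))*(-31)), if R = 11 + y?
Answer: -4854082880/3 ≈ -1.6180e+9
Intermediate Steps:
y = 11/3 (y = 4 - (-1 + 0)/(-3) = 4 - (-1)*(-1)/3 = 4 - 1*1/3 = 4 - 1/3 = 11/3 ≈ 3.6667)
R = 44/3 (R = 11 + 11/3 = 44/3 ≈ 14.667)
((583*(-12) - 1*16677) - 13543)*(43022 + (R*K(-1))*(-31)) = ((583*(-12) - 1*16677) - 13543)*(43022 + ((44/3)*(-1))*(-31)) = ((-6996 - 16677) - 13543)*(43022 - 44/3*(-31)) = (-23673 - 13543)*(43022 + 1364/3) = -37216*130430/3 = -4854082880/3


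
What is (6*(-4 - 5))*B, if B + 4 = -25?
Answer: 1566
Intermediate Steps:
B = -29 (B = -4 - 25 = -29)
(6*(-4 - 5))*B = (6*(-4 - 5))*(-29) = (6*(-9))*(-29) = -54*(-29) = 1566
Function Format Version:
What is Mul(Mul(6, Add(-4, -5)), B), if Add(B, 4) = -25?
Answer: 1566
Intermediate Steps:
B = -29 (B = Add(-4, -25) = -29)
Mul(Mul(6, Add(-4, -5)), B) = Mul(Mul(6, Add(-4, -5)), -29) = Mul(Mul(6, -9), -29) = Mul(-54, -29) = 1566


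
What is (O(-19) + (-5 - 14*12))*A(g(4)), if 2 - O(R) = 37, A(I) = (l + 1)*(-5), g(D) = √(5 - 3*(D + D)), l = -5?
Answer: -4160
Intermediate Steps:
g(D) = √(5 - 6*D)
A(I) = 20 (A(I) = (-5 + 1)*(-5) = -4*(-5) = 20)
O(R) = -35 (O(R) = 2 - 1*37 = 2 - 37 = -35)
(O(-19) + (-5 - 14*12))*A(g(4)) = (-35 + (-5 - 14*12))*20 = (-35 + (-5 - 168))*20 = (-35 - 173)*20 = -208*20 = -4160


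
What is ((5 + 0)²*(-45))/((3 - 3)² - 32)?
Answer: 1125/32 ≈ 35.156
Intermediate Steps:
((5 + 0)²*(-45))/((3 - 3)² - 32) = (5²*(-45))/(0² - 32) = (25*(-45))/(0 - 32) = -1125/(-32) = -1125*(-1/32) = 1125/32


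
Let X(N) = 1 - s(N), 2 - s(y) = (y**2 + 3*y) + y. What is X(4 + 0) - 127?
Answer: -96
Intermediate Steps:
s(y) = 2 - y**2 - 4*y (s(y) = 2 - ((y**2 + 3*y) + y) = 2 - (y**2 + 4*y) = 2 + (-y**2 - 4*y) = 2 - y**2 - 4*y)
X(N) = -1 + N**2 + 4*N (X(N) = 1 - (2 - N**2 - 4*N) = 1 + (-2 + N**2 + 4*N) = -1 + N**2 + 4*N)
X(4 + 0) - 127 = (-1 + (4 + 0)**2 + 4*(4 + 0)) - 127 = (-1 + 4**2 + 4*4) - 127 = (-1 + 16 + 16) - 127 = 31 - 127 = -96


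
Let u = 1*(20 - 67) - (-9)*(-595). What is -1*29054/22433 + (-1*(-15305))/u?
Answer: -500286773/121183066 ≈ -4.1284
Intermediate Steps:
u = -5402 (u = 1*(-47) - 1*5355 = -47 - 5355 = -5402)
-1*29054/22433 + (-1*(-15305))/u = -1*29054/22433 - 1*(-15305)/(-5402) = -29054*1/22433 + 15305*(-1/5402) = -29054/22433 - 15305/5402 = -500286773/121183066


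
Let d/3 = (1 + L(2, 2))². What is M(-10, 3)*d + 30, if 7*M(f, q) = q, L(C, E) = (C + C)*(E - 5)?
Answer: 1299/7 ≈ 185.57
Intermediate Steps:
L(C, E) = 2*C*(-5 + E) (L(C, E) = (2*C)*(-5 + E) = 2*C*(-5 + E))
M(f, q) = q/7
d = 363 (d = 3*(1 + 2*2*(-5 + 2))² = 3*(1 + 2*2*(-3))² = 3*(1 - 12)² = 3*(-11)² = 3*121 = 363)
M(-10, 3)*d + 30 = ((⅐)*3)*363 + 30 = (3/7)*363 + 30 = 1089/7 + 30 = 1299/7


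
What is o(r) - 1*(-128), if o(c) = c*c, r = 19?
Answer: 489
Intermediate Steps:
o(c) = c²
o(r) - 1*(-128) = 19² - 1*(-128) = 361 + 128 = 489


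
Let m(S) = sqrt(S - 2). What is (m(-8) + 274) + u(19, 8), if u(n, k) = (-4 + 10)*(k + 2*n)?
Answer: 550 + I*sqrt(10) ≈ 550.0 + 3.1623*I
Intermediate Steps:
m(S) = sqrt(-2 + S)
u(n, k) = 6*k + 12*n (u(n, k) = 6*(k + 2*n) = 6*k + 12*n)
(m(-8) + 274) + u(19, 8) = (sqrt(-2 - 8) + 274) + (6*8 + 12*19) = (sqrt(-10) + 274) + (48 + 228) = (I*sqrt(10) + 274) + 276 = (274 + I*sqrt(10)) + 276 = 550 + I*sqrt(10)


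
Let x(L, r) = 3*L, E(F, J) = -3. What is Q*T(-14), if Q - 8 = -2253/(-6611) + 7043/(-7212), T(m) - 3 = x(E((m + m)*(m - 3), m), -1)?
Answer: -584219/13222 ≈ -44.185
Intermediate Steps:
T(m) = -6 (T(m) = 3 + 3*(-3) = 3 - 9 = -6)
Q = 584219/79332 (Q = 8 + (-2253/(-6611) + 7043/(-7212)) = 8 + (-2253*(-1/6611) + 7043*(-1/7212)) = 8 + (2253/6611 - 7043/7212) = 8 - 50437/79332 = 584219/79332 ≈ 7.3642)
Q*T(-14) = (584219/79332)*(-6) = -584219/13222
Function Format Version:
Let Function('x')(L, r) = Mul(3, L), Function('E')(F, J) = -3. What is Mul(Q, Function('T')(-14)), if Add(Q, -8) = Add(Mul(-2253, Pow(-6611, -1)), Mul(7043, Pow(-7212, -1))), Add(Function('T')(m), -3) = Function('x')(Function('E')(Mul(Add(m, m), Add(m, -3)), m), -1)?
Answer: Rational(-584219, 13222) ≈ -44.185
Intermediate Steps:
Function('T')(m) = -6 (Function('T')(m) = Add(3, Mul(3, -3)) = Add(3, -9) = -6)
Q = Rational(584219, 79332) (Q = Add(8, Add(Mul(-2253, Pow(-6611, -1)), Mul(7043, Pow(-7212, -1)))) = Add(8, Add(Mul(-2253, Rational(-1, 6611)), Mul(7043, Rational(-1, 7212)))) = Add(8, Add(Rational(2253, 6611), Rational(-7043, 7212))) = Add(8, Rational(-50437, 79332)) = Rational(584219, 79332) ≈ 7.3642)
Mul(Q, Function('T')(-14)) = Mul(Rational(584219, 79332), -6) = Rational(-584219, 13222)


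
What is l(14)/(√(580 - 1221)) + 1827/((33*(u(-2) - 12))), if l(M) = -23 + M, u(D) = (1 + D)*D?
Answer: -609/110 + 9*I*√641/641 ≈ -5.5364 + 0.35548*I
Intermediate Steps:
u(D) = D*(1 + D)
l(14)/(√(580 - 1221)) + 1827/((33*(u(-2) - 12))) = (-23 + 14)/(√(580 - 1221)) + 1827/((33*(-2*(1 - 2) - 12))) = -9*(-I*√641/641) + 1827/((33*(-2*(-1) - 12))) = -9*(-I*√641/641) + 1827/((33*(2 - 12))) = -(-9)*I*√641/641 + 1827/((33*(-10))) = 9*I*√641/641 + 1827/(-330) = 9*I*√641/641 + 1827*(-1/330) = 9*I*√641/641 - 609/110 = -609/110 + 9*I*√641/641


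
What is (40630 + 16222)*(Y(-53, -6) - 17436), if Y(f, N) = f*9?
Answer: -1018389876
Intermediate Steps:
Y(f, N) = 9*f
(40630 + 16222)*(Y(-53, -6) - 17436) = (40630 + 16222)*(9*(-53) - 17436) = 56852*(-477 - 17436) = 56852*(-17913) = -1018389876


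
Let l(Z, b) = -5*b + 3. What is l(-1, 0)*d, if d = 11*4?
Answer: 132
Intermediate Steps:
d = 44
l(Z, b) = 3 - 5*b
l(-1, 0)*d = (3 - 5*0)*44 = (3 + 0)*44 = 3*44 = 132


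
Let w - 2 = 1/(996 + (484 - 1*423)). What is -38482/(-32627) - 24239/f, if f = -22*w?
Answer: 837714634081/1518134310 ≈ 551.81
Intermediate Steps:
w = 2115/1057 (w = 2 + 1/(996 + (484 - 1*423)) = 2 + 1/(996 + (484 - 423)) = 2 + 1/(996 + 61) = 2 + 1/1057 = 2115/1057 ≈ 2.0009)
f = -46530/1057 (f = -22*2115/1057 = -46530/1057 ≈ -44.021)
-38482/(-32627) - 24239/f = -38482/(-32627) - 24239/(-46530/1057) = -38482*(-1/32627) - 24239*(-1057/46530) = 38482/32627 + 25620623/46530 = 837714634081/1518134310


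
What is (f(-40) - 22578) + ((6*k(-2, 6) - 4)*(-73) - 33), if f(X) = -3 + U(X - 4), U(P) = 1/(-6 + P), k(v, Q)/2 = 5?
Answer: -1335101/50 ≈ -26702.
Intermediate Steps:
k(v, Q) = 10 (k(v, Q) = 2*5 = 10)
f(X) = -3 + 1/(-10 + X) (f(X) = -3 + 1/(-6 + (X - 4)) = -3 + 1/(-6 + (-4 + X)) = -3 + 1/(-10 + X))
(f(-40) - 22578) + ((6*k(-2, 6) - 4)*(-73) - 33) = ((31 - 3*(-40))/(-10 - 40) - 22578) + ((6*10 - 4)*(-73) - 33) = ((31 + 120)/(-50) - 22578) + ((60 - 4)*(-73) - 33) = (-1/50*151 - 22578) + (56*(-73) - 33) = (-151/50 - 22578) + (-4088 - 33) = -1129051/50 - 4121 = -1335101/50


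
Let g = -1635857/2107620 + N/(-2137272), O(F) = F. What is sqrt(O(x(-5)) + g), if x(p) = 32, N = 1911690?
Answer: sqrt(824404422196469170465)/5213607885 ≈ 5.5072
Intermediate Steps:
g = -78389452499/46922470965 (g = -1635857/2107620 + 1911690/(-2137272) = -1635857*1/2107620 + 1911690*(-1/2137272) = -1635857/2107620 - 318615/356212 = -78389452499/46922470965 ≈ -1.6706)
sqrt(O(x(-5)) + g) = sqrt(32 - 78389452499/46922470965) = sqrt(1423129618381/46922470965) = sqrt(824404422196469170465)/5213607885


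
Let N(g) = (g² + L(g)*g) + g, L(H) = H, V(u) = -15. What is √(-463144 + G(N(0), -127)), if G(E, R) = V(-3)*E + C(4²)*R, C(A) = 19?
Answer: I*√465557 ≈ 682.32*I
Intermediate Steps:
N(g) = g + 2*g² (N(g) = (g² + g*g) + g = (g² + g²) + g = 2*g² + g = g + 2*g²)
G(E, R) = -15*E + 19*R
√(-463144 + G(N(0), -127)) = √(-463144 + (-0*(1 + 2*0) + 19*(-127))) = √(-463144 + (-0*(1 + 0) - 2413)) = √(-463144 + (-0 - 2413)) = √(-463144 + (-15*0 - 2413)) = √(-463144 + (0 - 2413)) = √(-463144 - 2413) = √(-465557) = I*√465557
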